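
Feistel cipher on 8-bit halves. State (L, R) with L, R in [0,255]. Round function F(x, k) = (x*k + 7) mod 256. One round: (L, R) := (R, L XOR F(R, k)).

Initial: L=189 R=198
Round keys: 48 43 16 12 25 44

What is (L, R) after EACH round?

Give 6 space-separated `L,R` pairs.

Round 1 (k=48): L=198 R=154
Round 2 (k=43): L=154 R=35
Round 3 (k=16): L=35 R=173
Round 4 (k=12): L=173 R=0
Round 5 (k=25): L=0 R=170
Round 6 (k=44): L=170 R=63

Answer: 198,154 154,35 35,173 173,0 0,170 170,63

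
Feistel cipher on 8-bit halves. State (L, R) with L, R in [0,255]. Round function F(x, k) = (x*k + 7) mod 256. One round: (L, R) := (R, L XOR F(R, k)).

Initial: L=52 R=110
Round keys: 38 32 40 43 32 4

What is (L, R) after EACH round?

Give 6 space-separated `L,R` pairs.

Round 1 (k=38): L=110 R=111
Round 2 (k=32): L=111 R=137
Round 3 (k=40): L=137 R=0
Round 4 (k=43): L=0 R=142
Round 5 (k=32): L=142 R=199
Round 6 (k=4): L=199 R=173

Answer: 110,111 111,137 137,0 0,142 142,199 199,173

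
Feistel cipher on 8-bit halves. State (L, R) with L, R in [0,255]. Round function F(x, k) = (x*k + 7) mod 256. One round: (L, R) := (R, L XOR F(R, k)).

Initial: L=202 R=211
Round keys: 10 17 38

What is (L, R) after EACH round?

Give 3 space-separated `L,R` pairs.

Answer: 211,143 143,85 85,42

Derivation:
Round 1 (k=10): L=211 R=143
Round 2 (k=17): L=143 R=85
Round 3 (k=38): L=85 R=42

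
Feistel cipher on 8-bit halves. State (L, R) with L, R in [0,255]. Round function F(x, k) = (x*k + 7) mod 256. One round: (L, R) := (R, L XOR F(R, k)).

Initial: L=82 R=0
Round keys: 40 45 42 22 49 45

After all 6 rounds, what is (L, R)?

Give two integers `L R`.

Answer: 64 204

Derivation:
Round 1 (k=40): L=0 R=85
Round 2 (k=45): L=85 R=248
Round 3 (k=42): L=248 R=226
Round 4 (k=22): L=226 R=139
Round 5 (k=49): L=139 R=64
Round 6 (k=45): L=64 R=204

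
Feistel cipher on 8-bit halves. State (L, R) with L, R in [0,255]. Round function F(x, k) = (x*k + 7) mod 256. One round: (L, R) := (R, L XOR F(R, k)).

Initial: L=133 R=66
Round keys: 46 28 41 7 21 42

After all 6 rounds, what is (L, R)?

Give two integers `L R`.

Answer: 13 249

Derivation:
Round 1 (k=46): L=66 R=102
Round 2 (k=28): L=102 R=109
Round 3 (k=41): L=109 R=26
Round 4 (k=7): L=26 R=208
Round 5 (k=21): L=208 R=13
Round 6 (k=42): L=13 R=249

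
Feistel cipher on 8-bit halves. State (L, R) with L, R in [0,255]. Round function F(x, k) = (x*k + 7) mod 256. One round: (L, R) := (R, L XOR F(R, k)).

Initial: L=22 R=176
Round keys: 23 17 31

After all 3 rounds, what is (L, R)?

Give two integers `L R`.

Round 1 (k=23): L=176 R=193
Round 2 (k=17): L=193 R=104
Round 3 (k=31): L=104 R=94

Answer: 104 94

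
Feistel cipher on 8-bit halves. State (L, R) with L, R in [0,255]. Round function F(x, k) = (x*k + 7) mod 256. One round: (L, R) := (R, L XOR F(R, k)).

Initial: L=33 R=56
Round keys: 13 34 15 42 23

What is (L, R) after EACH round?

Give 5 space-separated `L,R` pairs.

Round 1 (k=13): L=56 R=254
Round 2 (k=34): L=254 R=251
Round 3 (k=15): L=251 R=66
Round 4 (k=42): L=66 R=32
Round 5 (k=23): L=32 R=165

Answer: 56,254 254,251 251,66 66,32 32,165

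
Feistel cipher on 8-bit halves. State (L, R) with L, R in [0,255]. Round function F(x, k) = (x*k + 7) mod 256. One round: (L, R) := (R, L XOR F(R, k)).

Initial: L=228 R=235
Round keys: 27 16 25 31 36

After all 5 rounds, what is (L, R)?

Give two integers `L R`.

Answer: 172 208

Derivation:
Round 1 (k=27): L=235 R=52
Round 2 (k=16): L=52 R=172
Round 3 (k=25): L=172 R=231
Round 4 (k=31): L=231 R=172
Round 5 (k=36): L=172 R=208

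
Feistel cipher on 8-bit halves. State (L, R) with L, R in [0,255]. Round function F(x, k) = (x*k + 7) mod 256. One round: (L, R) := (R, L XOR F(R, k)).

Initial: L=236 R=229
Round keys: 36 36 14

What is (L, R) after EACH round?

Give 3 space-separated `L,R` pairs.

Round 1 (k=36): L=229 R=215
Round 2 (k=36): L=215 R=166
Round 3 (k=14): L=166 R=204

Answer: 229,215 215,166 166,204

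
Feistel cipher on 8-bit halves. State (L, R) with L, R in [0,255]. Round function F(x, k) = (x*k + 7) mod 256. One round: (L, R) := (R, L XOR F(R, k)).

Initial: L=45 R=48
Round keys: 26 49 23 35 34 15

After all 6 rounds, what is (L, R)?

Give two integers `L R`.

Round 1 (k=26): L=48 R=202
Round 2 (k=49): L=202 R=129
Round 3 (k=23): L=129 R=84
Round 4 (k=35): L=84 R=2
Round 5 (k=34): L=2 R=31
Round 6 (k=15): L=31 R=218

Answer: 31 218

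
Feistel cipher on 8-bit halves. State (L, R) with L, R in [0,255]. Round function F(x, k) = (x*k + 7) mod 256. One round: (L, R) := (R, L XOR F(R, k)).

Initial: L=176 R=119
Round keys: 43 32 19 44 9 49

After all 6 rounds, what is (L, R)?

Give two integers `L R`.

Answer: 185 139

Derivation:
Round 1 (k=43): L=119 R=180
Round 2 (k=32): L=180 R=240
Round 3 (k=19): L=240 R=99
Round 4 (k=44): L=99 R=251
Round 5 (k=9): L=251 R=185
Round 6 (k=49): L=185 R=139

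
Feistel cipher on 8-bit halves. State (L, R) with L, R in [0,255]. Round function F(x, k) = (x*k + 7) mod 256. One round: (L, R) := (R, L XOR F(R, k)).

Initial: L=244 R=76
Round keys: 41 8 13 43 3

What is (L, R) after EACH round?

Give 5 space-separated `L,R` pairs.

Answer: 76,199 199,115 115,25 25,73 73,251

Derivation:
Round 1 (k=41): L=76 R=199
Round 2 (k=8): L=199 R=115
Round 3 (k=13): L=115 R=25
Round 4 (k=43): L=25 R=73
Round 5 (k=3): L=73 R=251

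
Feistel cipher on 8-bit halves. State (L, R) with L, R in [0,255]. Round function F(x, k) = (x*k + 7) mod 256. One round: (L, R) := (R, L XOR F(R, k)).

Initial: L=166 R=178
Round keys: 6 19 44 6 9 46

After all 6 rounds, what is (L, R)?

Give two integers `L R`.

Round 1 (k=6): L=178 R=149
Round 2 (k=19): L=149 R=164
Round 3 (k=44): L=164 R=162
Round 4 (k=6): L=162 R=119
Round 5 (k=9): L=119 R=148
Round 6 (k=46): L=148 R=232

Answer: 148 232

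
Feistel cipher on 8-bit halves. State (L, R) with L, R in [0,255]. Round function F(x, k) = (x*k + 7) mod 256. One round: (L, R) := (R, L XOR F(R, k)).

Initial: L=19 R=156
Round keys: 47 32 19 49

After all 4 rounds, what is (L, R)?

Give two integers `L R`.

Answer: 48 172

Derivation:
Round 1 (k=47): L=156 R=184
Round 2 (k=32): L=184 R=155
Round 3 (k=19): L=155 R=48
Round 4 (k=49): L=48 R=172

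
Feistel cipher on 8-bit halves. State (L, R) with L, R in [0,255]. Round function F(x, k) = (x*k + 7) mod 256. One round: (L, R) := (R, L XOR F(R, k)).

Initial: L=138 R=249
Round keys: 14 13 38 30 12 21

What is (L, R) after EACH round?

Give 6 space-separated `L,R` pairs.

Answer: 249,47 47,147 147,246 246,72 72,145 145,164

Derivation:
Round 1 (k=14): L=249 R=47
Round 2 (k=13): L=47 R=147
Round 3 (k=38): L=147 R=246
Round 4 (k=30): L=246 R=72
Round 5 (k=12): L=72 R=145
Round 6 (k=21): L=145 R=164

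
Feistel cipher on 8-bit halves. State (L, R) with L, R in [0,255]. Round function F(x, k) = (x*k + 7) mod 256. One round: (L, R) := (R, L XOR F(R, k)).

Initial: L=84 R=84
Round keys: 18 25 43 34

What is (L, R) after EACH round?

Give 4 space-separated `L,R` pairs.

Round 1 (k=18): L=84 R=187
Round 2 (k=25): L=187 R=30
Round 3 (k=43): L=30 R=170
Round 4 (k=34): L=170 R=133

Answer: 84,187 187,30 30,170 170,133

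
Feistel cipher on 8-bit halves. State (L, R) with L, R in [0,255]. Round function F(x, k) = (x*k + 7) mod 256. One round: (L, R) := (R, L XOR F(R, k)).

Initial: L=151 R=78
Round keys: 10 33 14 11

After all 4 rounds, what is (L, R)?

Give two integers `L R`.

Answer: 73 111

Derivation:
Round 1 (k=10): L=78 R=132
Round 2 (k=33): L=132 R=69
Round 3 (k=14): L=69 R=73
Round 4 (k=11): L=73 R=111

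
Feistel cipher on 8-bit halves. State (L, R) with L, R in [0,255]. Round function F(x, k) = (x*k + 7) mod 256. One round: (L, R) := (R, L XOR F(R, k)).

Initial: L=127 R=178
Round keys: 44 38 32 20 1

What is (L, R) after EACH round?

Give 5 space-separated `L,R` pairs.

Round 1 (k=44): L=178 R=224
Round 2 (k=38): L=224 R=245
Round 3 (k=32): L=245 R=71
Round 4 (k=20): L=71 R=102
Round 5 (k=1): L=102 R=42

Answer: 178,224 224,245 245,71 71,102 102,42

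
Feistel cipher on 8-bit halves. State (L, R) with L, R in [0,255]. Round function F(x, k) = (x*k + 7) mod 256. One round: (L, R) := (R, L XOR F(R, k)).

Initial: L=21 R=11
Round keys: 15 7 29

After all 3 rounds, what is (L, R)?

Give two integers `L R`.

Answer: 29 233

Derivation:
Round 1 (k=15): L=11 R=185
Round 2 (k=7): L=185 R=29
Round 3 (k=29): L=29 R=233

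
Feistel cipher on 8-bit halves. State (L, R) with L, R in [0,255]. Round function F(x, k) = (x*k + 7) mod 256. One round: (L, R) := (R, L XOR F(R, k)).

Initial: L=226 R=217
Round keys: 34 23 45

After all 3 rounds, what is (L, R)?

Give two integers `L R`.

Answer: 141 235

Derivation:
Round 1 (k=34): L=217 R=59
Round 2 (k=23): L=59 R=141
Round 3 (k=45): L=141 R=235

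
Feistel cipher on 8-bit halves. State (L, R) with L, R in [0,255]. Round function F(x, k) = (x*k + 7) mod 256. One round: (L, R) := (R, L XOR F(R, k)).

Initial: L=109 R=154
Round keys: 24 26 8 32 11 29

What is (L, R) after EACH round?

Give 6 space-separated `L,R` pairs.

Answer: 154,26 26,49 49,149 149,150 150,236 236,85

Derivation:
Round 1 (k=24): L=154 R=26
Round 2 (k=26): L=26 R=49
Round 3 (k=8): L=49 R=149
Round 4 (k=32): L=149 R=150
Round 5 (k=11): L=150 R=236
Round 6 (k=29): L=236 R=85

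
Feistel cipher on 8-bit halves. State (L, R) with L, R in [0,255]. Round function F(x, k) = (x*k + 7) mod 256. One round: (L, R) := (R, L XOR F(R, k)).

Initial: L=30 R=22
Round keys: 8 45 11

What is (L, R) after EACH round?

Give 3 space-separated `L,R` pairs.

Round 1 (k=8): L=22 R=169
Round 2 (k=45): L=169 R=170
Round 3 (k=11): L=170 R=252

Answer: 22,169 169,170 170,252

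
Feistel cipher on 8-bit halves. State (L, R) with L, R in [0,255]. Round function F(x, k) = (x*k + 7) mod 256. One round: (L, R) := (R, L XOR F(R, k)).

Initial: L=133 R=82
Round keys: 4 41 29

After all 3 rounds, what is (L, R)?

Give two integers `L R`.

Answer: 51 4

Derivation:
Round 1 (k=4): L=82 R=202
Round 2 (k=41): L=202 R=51
Round 3 (k=29): L=51 R=4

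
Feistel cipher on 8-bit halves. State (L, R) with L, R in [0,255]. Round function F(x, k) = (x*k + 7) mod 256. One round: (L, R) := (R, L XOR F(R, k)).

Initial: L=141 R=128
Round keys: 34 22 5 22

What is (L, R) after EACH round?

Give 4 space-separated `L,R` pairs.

Round 1 (k=34): L=128 R=138
Round 2 (k=22): L=138 R=99
Round 3 (k=5): L=99 R=124
Round 4 (k=22): L=124 R=204

Answer: 128,138 138,99 99,124 124,204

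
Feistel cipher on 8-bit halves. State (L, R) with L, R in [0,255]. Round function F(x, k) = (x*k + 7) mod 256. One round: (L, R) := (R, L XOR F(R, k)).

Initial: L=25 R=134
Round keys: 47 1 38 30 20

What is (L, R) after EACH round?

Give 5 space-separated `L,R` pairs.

Round 1 (k=47): L=134 R=184
Round 2 (k=1): L=184 R=57
Round 3 (k=38): L=57 R=197
Round 4 (k=30): L=197 R=36
Round 5 (k=20): L=36 R=18

Answer: 134,184 184,57 57,197 197,36 36,18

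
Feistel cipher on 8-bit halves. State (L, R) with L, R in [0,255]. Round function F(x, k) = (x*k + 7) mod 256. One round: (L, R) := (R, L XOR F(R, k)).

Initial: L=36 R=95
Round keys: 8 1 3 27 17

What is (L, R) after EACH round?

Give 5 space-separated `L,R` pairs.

Round 1 (k=8): L=95 R=219
Round 2 (k=1): L=219 R=189
Round 3 (k=3): L=189 R=229
Round 4 (k=27): L=229 R=147
Round 5 (k=17): L=147 R=47

Answer: 95,219 219,189 189,229 229,147 147,47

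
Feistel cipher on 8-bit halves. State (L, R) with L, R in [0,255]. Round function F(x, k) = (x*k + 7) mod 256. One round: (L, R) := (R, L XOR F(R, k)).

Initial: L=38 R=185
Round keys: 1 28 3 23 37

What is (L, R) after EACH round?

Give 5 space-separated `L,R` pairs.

Round 1 (k=1): L=185 R=230
Round 2 (k=28): L=230 R=150
Round 3 (k=3): L=150 R=47
Round 4 (k=23): L=47 R=214
Round 5 (k=37): L=214 R=218

Answer: 185,230 230,150 150,47 47,214 214,218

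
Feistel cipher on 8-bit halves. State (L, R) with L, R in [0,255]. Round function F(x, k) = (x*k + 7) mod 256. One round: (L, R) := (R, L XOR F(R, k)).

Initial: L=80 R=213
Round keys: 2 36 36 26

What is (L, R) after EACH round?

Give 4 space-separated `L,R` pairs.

Answer: 213,225 225,126 126,94 94,237

Derivation:
Round 1 (k=2): L=213 R=225
Round 2 (k=36): L=225 R=126
Round 3 (k=36): L=126 R=94
Round 4 (k=26): L=94 R=237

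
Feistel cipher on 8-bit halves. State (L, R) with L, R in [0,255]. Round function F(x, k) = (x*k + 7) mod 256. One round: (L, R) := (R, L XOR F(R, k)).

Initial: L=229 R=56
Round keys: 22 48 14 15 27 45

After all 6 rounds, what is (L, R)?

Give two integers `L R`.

Round 1 (k=22): L=56 R=50
Round 2 (k=48): L=50 R=95
Round 3 (k=14): L=95 R=11
Round 4 (k=15): L=11 R=243
Round 5 (k=27): L=243 R=163
Round 6 (k=45): L=163 R=93

Answer: 163 93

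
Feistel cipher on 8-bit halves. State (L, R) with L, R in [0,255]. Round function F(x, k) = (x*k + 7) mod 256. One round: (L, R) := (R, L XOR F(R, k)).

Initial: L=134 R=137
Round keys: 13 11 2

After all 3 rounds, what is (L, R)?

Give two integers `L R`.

Round 1 (k=13): L=137 R=122
Round 2 (k=11): L=122 R=204
Round 3 (k=2): L=204 R=229

Answer: 204 229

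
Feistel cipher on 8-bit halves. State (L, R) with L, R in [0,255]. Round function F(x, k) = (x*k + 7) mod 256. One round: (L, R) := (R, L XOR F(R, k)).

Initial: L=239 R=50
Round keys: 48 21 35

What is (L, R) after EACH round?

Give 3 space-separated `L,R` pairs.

Answer: 50,136 136,29 29,118

Derivation:
Round 1 (k=48): L=50 R=136
Round 2 (k=21): L=136 R=29
Round 3 (k=35): L=29 R=118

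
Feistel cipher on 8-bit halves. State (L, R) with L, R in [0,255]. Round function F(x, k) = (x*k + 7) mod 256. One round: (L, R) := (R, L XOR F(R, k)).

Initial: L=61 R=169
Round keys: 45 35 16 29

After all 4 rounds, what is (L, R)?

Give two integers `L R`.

Answer: 182 166

Derivation:
Round 1 (k=45): L=169 R=129
Round 2 (k=35): L=129 R=3
Round 3 (k=16): L=3 R=182
Round 4 (k=29): L=182 R=166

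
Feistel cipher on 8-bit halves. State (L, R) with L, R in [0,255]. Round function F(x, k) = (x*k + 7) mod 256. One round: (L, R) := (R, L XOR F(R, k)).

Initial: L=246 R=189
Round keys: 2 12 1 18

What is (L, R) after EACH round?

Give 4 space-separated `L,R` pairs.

Answer: 189,119 119,38 38,90 90,125

Derivation:
Round 1 (k=2): L=189 R=119
Round 2 (k=12): L=119 R=38
Round 3 (k=1): L=38 R=90
Round 4 (k=18): L=90 R=125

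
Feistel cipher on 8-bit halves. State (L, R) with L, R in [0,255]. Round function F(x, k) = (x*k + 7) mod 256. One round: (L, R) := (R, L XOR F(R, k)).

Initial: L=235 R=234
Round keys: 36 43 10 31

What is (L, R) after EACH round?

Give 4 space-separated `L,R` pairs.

Answer: 234,4 4,89 89,133 133,123

Derivation:
Round 1 (k=36): L=234 R=4
Round 2 (k=43): L=4 R=89
Round 3 (k=10): L=89 R=133
Round 4 (k=31): L=133 R=123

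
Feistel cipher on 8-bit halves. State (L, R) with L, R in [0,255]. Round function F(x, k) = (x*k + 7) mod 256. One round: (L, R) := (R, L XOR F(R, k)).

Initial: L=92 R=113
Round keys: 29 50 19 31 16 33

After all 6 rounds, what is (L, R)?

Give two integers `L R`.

Answer: 150 45

Derivation:
Round 1 (k=29): L=113 R=136
Round 2 (k=50): L=136 R=230
Round 3 (k=19): L=230 R=145
Round 4 (k=31): L=145 R=112
Round 5 (k=16): L=112 R=150
Round 6 (k=33): L=150 R=45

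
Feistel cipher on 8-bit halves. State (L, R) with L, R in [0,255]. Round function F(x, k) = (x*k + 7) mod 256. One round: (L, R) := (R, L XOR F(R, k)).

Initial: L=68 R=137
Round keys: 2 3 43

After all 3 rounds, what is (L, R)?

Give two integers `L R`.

Round 1 (k=2): L=137 R=93
Round 2 (k=3): L=93 R=151
Round 3 (k=43): L=151 R=57

Answer: 151 57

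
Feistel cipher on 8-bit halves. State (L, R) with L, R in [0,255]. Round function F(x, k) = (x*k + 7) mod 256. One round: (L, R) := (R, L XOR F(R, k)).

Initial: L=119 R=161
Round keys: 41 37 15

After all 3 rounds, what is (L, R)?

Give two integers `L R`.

Answer: 139 139

Derivation:
Round 1 (k=41): L=161 R=167
Round 2 (k=37): L=167 R=139
Round 3 (k=15): L=139 R=139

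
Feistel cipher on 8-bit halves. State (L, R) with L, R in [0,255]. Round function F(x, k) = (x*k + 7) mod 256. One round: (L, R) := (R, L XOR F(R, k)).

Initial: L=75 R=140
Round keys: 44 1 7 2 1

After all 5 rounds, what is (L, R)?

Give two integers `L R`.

Round 1 (k=44): L=140 R=92
Round 2 (k=1): L=92 R=239
Round 3 (k=7): L=239 R=204
Round 4 (k=2): L=204 R=112
Round 5 (k=1): L=112 R=187

Answer: 112 187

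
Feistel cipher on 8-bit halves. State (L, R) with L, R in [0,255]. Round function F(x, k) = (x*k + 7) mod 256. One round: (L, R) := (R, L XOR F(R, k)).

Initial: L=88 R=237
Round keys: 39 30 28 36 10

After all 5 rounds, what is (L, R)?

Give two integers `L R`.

Round 1 (k=39): L=237 R=122
Round 2 (k=30): L=122 R=190
Round 3 (k=28): L=190 R=181
Round 4 (k=36): L=181 R=197
Round 5 (k=10): L=197 R=12

Answer: 197 12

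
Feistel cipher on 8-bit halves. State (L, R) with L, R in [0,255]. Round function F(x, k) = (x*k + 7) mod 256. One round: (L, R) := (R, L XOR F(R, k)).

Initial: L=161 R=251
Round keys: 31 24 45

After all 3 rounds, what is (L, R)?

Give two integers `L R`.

Round 1 (k=31): L=251 R=205
Round 2 (k=24): L=205 R=196
Round 3 (k=45): L=196 R=182

Answer: 196 182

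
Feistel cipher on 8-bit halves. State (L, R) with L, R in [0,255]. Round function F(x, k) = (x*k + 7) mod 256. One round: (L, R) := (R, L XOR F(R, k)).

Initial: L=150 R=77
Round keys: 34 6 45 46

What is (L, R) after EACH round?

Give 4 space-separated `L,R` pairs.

Answer: 77,215 215,92 92,228 228,163

Derivation:
Round 1 (k=34): L=77 R=215
Round 2 (k=6): L=215 R=92
Round 3 (k=45): L=92 R=228
Round 4 (k=46): L=228 R=163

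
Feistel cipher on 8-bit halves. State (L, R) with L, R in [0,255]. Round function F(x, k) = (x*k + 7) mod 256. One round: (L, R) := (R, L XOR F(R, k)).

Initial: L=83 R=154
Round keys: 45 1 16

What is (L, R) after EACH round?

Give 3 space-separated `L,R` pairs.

Answer: 154,74 74,203 203,253

Derivation:
Round 1 (k=45): L=154 R=74
Round 2 (k=1): L=74 R=203
Round 3 (k=16): L=203 R=253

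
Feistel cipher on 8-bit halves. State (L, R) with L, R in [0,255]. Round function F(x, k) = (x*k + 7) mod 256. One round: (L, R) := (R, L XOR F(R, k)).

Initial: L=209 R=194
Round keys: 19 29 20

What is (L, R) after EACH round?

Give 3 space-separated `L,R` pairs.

Round 1 (k=19): L=194 R=188
Round 2 (k=29): L=188 R=145
Round 3 (k=20): L=145 R=231

Answer: 194,188 188,145 145,231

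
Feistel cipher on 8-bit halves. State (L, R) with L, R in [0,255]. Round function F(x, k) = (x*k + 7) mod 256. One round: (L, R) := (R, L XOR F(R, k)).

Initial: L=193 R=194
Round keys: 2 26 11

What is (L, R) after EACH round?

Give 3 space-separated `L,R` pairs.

Answer: 194,74 74,73 73,96

Derivation:
Round 1 (k=2): L=194 R=74
Round 2 (k=26): L=74 R=73
Round 3 (k=11): L=73 R=96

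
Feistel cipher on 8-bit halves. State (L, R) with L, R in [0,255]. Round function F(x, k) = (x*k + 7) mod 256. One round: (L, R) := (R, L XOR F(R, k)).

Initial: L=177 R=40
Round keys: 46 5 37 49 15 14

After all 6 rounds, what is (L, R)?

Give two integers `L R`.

Round 1 (k=46): L=40 R=134
Round 2 (k=5): L=134 R=141
Round 3 (k=37): L=141 R=238
Round 4 (k=49): L=238 R=24
Round 5 (k=15): L=24 R=129
Round 6 (k=14): L=129 R=13

Answer: 129 13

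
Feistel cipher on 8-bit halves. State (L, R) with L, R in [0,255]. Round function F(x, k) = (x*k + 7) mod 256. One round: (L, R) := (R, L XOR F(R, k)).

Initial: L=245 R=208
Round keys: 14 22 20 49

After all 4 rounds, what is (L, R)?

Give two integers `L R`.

Answer: 209 75

Derivation:
Round 1 (k=14): L=208 R=146
Round 2 (k=22): L=146 R=67
Round 3 (k=20): L=67 R=209
Round 4 (k=49): L=209 R=75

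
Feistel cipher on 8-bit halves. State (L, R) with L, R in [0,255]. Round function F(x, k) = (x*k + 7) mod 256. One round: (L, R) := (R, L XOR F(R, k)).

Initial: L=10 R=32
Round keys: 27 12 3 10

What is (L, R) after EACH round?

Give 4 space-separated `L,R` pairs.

Answer: 32,109 109,3 3,125 125,234

Derivation:
Round 1 (k=27): L=32 R=109
Round 2 (k=12): L=109 R=3
Round 3 (k=3): L=3 R=125
Round 4 (k=10): L=125 R=234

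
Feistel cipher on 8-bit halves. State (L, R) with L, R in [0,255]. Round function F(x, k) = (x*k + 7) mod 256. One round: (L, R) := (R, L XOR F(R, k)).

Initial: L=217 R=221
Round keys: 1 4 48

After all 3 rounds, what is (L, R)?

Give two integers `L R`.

Round 1 (k=1): L=221 R=61
Round 2 (k=4): L=61 R=38
Round 3 (k=48): L=38 R=26

Answer: 38 26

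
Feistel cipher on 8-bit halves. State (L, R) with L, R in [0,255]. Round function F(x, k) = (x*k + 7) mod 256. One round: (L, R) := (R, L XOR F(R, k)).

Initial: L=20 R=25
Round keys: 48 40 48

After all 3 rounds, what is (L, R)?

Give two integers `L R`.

Answer: 102 132

Derivation:
Round 1 (k=48): L=25 R=163
Round 2 (k=40): L=163 R=102
Round 3 (k=48): L=102 R=132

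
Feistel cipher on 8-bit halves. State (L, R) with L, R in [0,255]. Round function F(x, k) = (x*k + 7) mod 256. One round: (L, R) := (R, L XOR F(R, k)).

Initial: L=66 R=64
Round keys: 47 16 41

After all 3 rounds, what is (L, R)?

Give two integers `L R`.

Round 1 (k=47): L=64 R=133
Round 2 (k=16): L=133 R=23
Round 3 (k=41): L=23 R=51

Answer: 23 51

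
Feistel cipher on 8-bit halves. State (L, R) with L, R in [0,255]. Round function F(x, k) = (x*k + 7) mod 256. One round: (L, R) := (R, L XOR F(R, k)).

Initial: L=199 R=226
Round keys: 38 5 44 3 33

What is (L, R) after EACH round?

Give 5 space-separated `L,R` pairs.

Answer: 226,84 84,73 73,199 199,21 21,123

Derivation:
Round 1 (k=38): L=226 R=84
Round 2 (k=5): L=84 R=73
Round 3 (k=44): L=73 R=199
Round 4 (k=3): L=199 R=21
Round 5 (k=33): L=21 R=123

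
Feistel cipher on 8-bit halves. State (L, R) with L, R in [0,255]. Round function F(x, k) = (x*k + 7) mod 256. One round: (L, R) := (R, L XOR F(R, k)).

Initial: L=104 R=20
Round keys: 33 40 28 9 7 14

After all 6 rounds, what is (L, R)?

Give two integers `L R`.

Answer: 139 197

Derivation:
Round 1 (k=33): L=20 R=243
Round 2 (k=40): L=243 R=235
Round 3 (k=28): L=235 R=72
Round 4 (k=9): L=72 R=100
Round 5 (k=7): L=100 R=139
Round 6 (k=14): L=139 R=197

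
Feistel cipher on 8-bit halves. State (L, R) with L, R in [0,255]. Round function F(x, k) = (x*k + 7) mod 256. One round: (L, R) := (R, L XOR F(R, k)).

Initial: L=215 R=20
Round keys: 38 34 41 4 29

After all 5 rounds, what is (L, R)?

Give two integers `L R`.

Answer: 236 41

Derivation:
Round 1 (k=38): L=20 R=40
Round 2 (k=34): L=40 R=67
Round 3 (k=41): L=67 R=234
Round 4 (k=4): L=234 R=236
Round 5 (k=29): L=236 R=41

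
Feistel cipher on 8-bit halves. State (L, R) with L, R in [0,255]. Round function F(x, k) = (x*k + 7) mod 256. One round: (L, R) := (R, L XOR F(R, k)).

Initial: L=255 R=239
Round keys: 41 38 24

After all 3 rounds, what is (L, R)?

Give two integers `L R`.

Answer: 162 134

Derivation:
Round 1 (k=41): L=239 R=177
Round 2 (k=38): L=177 R=162
Round 3 (k=24): L=162 R=134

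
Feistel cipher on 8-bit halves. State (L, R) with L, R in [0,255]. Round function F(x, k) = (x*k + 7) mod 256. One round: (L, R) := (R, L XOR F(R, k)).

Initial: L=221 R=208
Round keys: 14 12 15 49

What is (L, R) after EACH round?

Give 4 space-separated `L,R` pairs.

Round 1 (k=14): L=208 R=186
Round 2 (k=12): L=186 R=111
Round 3 (k=15): L=111 R=50
Round 4 (k=49): L=50 R=246

Answer: 208,186 186,111 111,50 50,246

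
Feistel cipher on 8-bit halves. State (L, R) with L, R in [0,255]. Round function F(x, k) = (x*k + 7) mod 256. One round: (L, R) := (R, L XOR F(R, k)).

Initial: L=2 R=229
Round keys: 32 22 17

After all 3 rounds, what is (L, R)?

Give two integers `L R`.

Answer: 208 114

Derivation:
Round 1 (k=32): L=229 R=165
Round 2 (k=22): L=165 R=208
Round 3 (k=17): L=208 R=114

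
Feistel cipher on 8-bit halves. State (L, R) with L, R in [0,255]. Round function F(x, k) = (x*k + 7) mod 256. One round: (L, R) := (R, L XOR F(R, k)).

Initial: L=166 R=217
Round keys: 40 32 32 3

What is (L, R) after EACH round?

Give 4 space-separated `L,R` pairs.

Round 1 (k=40): L=217 R=73
Round 2 (k=32): L=73 R=254
Round 3 (k=32): L=254 R=142
Round 4 (k=3): L=142 R=79

Answer: 217,73 73,254 254,142 142,79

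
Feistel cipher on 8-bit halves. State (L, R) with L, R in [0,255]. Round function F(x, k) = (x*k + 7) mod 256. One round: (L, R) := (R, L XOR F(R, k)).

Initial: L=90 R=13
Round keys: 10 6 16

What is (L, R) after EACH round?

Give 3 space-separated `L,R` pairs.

Answer: 13,211 211,244 244,148

Derivation:
Round 1 (k=10): L=13 R=211
Round 2 (k=6): L=211 R=244
Round 3 (k=16): L=244 R=148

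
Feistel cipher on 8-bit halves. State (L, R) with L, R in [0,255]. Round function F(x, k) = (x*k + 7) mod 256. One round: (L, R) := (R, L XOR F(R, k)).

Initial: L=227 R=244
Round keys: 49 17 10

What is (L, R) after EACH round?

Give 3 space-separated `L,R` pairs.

Round 1 (k=49): L=244 R=88
Round 2 (k=17): L=88 R=43
Round 3 (k=10): L=43 R=237

Answer: 244,88 88,43 43,237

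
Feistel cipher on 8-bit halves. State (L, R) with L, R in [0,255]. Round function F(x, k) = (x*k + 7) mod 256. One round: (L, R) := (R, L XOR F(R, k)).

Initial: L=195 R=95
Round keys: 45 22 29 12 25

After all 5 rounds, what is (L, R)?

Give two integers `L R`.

Round 1 (k=45): L=95 R=121
Round 2 (k=22): L=121 R=50
Round 3 (k=29): L=50 R=200
Round 4 (k=12): L=200 R=85
Round 5 (k=25): L=85 R=156

Answer: 85 156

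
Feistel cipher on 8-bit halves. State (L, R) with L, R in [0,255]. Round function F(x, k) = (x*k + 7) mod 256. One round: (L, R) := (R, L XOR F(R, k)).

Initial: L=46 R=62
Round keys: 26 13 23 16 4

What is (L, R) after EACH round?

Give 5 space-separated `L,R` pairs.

Answer: 62,125 125,94 94,4 4,25 25,111

Derivation:
Round 1 (k=26): L=62 R=125
Round 2 (k=13): L=125 R=94
Round 3 (k=23): L=94 R=4
Round 4 (k=16): L=4 R=25
Round 5 (k=4): L=25 R=111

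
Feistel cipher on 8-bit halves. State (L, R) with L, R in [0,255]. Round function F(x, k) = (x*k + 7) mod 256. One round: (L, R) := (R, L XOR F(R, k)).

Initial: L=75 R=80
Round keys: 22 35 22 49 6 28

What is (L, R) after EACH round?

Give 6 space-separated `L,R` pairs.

Answer: 80,172 172,219 219,117 117,183 183,36 36,64

Derivation:
Round 1 (k=22): L=80 R=172
Round 2 (k=35): L=172 R=219
Round 3 (k=22): L=219 R=117
Round 4 (k=49): L=117 R=183
Round 5 (k=6): L=183 R=36
Round 6 (k=28): L=36 R=64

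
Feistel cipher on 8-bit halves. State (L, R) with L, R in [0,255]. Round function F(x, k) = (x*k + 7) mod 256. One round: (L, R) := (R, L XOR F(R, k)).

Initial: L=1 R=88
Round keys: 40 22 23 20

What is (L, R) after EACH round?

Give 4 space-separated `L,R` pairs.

Round 1 (k=40): L=88 R=198
Round 2 (k=22): L=198 R=83
Round 3 (k=23): L=83 R=186
Round 4 (k=20): L=186 R=220

Answer: 88,198 198,83 83,186 186,220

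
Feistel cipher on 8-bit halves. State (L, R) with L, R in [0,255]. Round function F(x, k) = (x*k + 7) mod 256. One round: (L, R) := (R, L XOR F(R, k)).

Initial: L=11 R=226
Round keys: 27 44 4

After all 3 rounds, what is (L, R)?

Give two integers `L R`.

Round 1 (k=27): L=226 R=214
Round 2 (k=44): L=214 R=45
Round 3 (k=4): L=45 R=109

Answer: 45 109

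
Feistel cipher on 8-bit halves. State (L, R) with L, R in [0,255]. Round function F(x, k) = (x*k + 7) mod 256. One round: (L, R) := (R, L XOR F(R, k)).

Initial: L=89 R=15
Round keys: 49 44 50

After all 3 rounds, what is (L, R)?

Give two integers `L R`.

Answer: 212 208

Derivation:
Round 1 (k=49): L=15 R=191
Round 2 (k=44): L=191 R=212
Round 3 (k=50): L=212 R=208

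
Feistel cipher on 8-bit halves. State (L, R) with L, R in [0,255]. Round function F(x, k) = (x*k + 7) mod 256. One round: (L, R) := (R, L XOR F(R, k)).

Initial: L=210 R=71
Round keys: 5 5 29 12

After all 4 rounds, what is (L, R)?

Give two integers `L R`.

Round 1 (k=5): L=71 R=184
Round 2 (k=5): L=184 R=216
Round 3 (k=29): L=216 R=199
Round 4 (k=12): L=199 R=131

Answer: 199 131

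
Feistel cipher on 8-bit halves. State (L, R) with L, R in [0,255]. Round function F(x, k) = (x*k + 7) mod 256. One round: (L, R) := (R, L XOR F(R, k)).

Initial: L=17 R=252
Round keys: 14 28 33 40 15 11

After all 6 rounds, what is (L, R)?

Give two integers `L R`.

Answer: 247 176

Derivation:
Round 1 (k=14): L=252 R=222
Round 2 (k=28): L=222 R=179
Round 3 (k=33): L=179 R=196
Round 4 (k=40): L=196 R=20
Round 5 (k=15): L=20 R=247
Round 6 (k=11): L=247 R=176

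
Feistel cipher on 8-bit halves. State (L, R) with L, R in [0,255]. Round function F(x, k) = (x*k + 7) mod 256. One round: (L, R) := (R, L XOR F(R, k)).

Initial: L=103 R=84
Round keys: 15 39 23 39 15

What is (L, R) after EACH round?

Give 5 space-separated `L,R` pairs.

Answer: 84,148 148,199 199,124 124,44 44,231

Derivation:
Round 1 (k=15): L=84 R=148
Round 2 (k=39): L=148 R=199
Round 3 (k=23): L=199 R=124
Round 4 (k=39): L=124 R=44
Round 5 (k=15): L=44 R=231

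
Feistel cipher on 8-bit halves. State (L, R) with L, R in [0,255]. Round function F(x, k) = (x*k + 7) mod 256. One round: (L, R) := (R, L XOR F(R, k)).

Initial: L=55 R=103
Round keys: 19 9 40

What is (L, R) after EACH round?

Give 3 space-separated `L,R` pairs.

Answer: 103,155 155,29 29,20

Derivation:
Round 1 (k=19): L=103 R=155
Round 2 (k=9): L=155 R=29
Round 3 (k=40): L=29 R=20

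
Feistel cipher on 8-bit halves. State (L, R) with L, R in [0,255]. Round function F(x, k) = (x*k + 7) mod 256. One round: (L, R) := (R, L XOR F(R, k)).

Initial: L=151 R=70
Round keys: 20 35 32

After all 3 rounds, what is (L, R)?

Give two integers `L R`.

Answer: 249 207

Derivation:
Round 1 (k=20): L=70 R=232
Round 2 (k=35): L=232 R=249
Round 3 (k=32): L=249 R=207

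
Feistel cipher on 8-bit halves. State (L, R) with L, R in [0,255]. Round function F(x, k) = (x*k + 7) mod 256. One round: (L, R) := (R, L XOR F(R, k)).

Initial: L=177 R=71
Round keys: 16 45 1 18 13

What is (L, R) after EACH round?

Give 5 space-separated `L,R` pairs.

Round 1 (k=16): L=71 R=198
Round 2 (k=45): L=198 R=146
Round 3 (k=1): L=146 R=95
Round 4 (k=18): L=95 R=39
Round 5 (k=13): L=39 R=93

Answer: 71,198 198,146 146,95 95,39 39,93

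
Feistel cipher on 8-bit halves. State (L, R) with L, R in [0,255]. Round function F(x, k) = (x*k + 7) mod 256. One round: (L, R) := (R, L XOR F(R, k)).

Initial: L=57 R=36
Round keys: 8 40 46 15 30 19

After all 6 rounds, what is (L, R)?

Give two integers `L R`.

Answer: 94 26

Derivation:
Round 1 (k=8): L=36 R=30
Round 2 (k=40): L=30 R=147
Round 3 (k=46): L=147 R=111
Round 4 (k=15): L=111 R=27
Round 5 (k=30): L=27 R=94
Round 6 (k=19): L=94 R=26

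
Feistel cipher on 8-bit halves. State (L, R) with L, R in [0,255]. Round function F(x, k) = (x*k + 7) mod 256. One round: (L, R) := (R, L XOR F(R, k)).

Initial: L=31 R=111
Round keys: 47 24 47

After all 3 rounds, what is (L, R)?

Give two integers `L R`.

Answer: 64 176

Derivation:
Round 1 (k=47): L=111 R=119
Round 2 (k=24): L=119 R=64
Round 3 (k=47): L=64 R=176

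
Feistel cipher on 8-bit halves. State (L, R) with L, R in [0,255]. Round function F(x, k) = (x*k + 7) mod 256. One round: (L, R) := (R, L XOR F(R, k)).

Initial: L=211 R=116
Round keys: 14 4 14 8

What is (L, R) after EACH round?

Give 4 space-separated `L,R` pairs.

Round 1 (k=14): L=116 R=140
Round 2 (k=4): L=140 R=67
Round 3 (k=14): L=67 R=61
Round 4 (k=8): L=61 R=172

Answer: 116,140 140,67 67,61 61,172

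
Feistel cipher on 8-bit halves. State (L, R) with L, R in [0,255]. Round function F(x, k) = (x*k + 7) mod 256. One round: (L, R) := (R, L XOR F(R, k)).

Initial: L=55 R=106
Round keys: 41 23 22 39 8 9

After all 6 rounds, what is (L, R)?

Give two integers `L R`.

Round 1 (k=41): L=106 R=54
Round 2 (k=23): L=54 R=139
Round 3 (k=22): L=139 R=207
Round 4 (k=39): L=207 R=27
Round 5 (k=8): L=27 R=16
Round 6 (k=9): L=16 R=140

Answer: 16 140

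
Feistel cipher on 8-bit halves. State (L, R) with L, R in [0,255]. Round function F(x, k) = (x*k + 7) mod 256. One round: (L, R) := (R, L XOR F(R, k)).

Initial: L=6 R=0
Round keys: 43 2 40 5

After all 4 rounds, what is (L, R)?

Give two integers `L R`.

Answer: 110 36

Derivation:
Round 1 (k=43): L=0 R=1
Round 2 (k=2): L=1 R=9
Round 3 (k=40): L=9 R=110
Round 4 (k=5): L=110 R=36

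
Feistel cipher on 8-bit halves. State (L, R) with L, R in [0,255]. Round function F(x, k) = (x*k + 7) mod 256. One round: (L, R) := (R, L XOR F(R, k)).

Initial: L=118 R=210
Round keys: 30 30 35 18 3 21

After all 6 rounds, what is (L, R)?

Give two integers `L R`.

Answer: 200 25

Derivation:
Round 1 (k=30): L=210 R=213
Round 2 (k=30): L=213 R=47
Round 3 (k=35): L=47 R=161
Round 4 (k=18): L=161 R=118
Round 5 (k=3): L=118 R=200
Round 6 (k=21): L=200 R=25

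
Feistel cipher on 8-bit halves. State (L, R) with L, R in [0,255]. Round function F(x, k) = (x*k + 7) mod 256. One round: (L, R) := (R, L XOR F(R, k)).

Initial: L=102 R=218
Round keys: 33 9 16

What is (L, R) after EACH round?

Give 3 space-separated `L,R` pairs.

Round 1 (k=33): L=218 R=71
Round 2 (k=9): L=71 R=92
Round 3 (k=16): L=92 R=128

Answer: 218,71 71,92 92,128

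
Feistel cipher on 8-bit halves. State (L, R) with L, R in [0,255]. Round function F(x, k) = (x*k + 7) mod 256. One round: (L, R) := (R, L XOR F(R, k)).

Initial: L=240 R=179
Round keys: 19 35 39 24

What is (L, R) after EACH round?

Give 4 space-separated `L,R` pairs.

Answer: 179,160 160,84 84,115 115,155

Derivation:
Round 1 (k=19): L=179 R=160
Round 2 (k=35): L=160 R=84
Round 3 (k=39): L=84 R=115
Round 4 (k=24): L=115 R=155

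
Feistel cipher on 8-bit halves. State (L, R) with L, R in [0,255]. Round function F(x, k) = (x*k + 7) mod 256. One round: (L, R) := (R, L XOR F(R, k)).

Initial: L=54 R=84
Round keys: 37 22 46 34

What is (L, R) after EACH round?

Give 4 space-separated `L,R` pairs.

Round 1 (k=37): L=84 R=29
Round 2 (k=22): L=29 R=209
Round 3 (k=46): L=209 R=136
Round 4 (k=34): L=136 R=198

Answer: 84,29 29,209 209,136 136,198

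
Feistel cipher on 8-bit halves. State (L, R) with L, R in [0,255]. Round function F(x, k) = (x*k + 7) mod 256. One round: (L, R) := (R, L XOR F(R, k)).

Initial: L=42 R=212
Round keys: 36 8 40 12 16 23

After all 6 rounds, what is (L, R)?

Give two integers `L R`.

Answer: 133 222

Derivation:
Round 1 (k=36): L=212 R=253
Round 2 (k=8): L=253 R=59
Round 3 (k=40): L=59 R=194
Round 4 (k=12): L=194 R=36
Round 5 (k=16): L=36 R=133
Round 6 (k=23): L=133 R=222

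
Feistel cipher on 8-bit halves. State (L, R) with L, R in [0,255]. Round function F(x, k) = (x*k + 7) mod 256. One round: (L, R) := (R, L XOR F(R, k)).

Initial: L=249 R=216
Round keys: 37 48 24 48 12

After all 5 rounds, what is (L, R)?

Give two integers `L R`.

Round 1 (k=37): L=216 R=198
Round 2 (k=48): L=198 R=255
Round 3 (k=24): L=255 R=41
Round 4 (k=48): L=41 R=72
Round 5 (k=12): L=72 R=78

Answer: 72 78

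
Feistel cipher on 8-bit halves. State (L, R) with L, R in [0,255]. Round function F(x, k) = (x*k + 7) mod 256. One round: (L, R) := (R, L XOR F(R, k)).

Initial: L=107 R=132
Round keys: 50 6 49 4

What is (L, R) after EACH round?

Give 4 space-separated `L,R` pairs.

Answer: 132,164 164,91 91,214 214,4

Derivation:
Round 1 (k=50): L=132 R=164
Round 2 (k=6): L=164 R=91
Round 3 (k=49): L=91 R=214
Round 4 (k=4): L=214 R=4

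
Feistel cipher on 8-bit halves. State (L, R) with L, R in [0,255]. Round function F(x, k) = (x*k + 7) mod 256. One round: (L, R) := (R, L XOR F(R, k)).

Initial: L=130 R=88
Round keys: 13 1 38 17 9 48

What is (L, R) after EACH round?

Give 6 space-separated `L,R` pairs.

Round 1 (k=13): L=88 R=253
Round 2 (k=1): L=253 R=92
Round 3 (k=38): L=92 R=82
Round 4 (k=17): L=82 R=37
Round 5 (k=9): L=37 R=6
Round 6 (k=48): L=6 R=2

Answer: 88,253 253,92 92,82 82,37 37,6 6,2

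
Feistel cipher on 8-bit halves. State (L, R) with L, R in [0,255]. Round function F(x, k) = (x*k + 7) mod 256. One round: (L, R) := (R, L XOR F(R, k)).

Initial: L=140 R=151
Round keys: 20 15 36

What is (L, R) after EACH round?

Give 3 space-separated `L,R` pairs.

Answer: 151,95 95,15 15,124

Derivation:
Round 1 (k=20): L=151 R=95
Round 2 (k=15): L=95 R=15
Round 3 (k=36): L=15 R=124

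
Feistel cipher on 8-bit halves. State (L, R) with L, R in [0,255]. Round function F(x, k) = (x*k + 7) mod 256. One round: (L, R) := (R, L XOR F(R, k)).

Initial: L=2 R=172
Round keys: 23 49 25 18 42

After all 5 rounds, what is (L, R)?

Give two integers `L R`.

Answer: 135 23

Derivation:
Round 1 (k=23): L=172 R=121
Round 2 (k=49): L=121 R=156
Round 3 (k=25): L=156 R=58
Round 4 (k=18): L=58 R=135
Round 5 (k=42): L=135 R=23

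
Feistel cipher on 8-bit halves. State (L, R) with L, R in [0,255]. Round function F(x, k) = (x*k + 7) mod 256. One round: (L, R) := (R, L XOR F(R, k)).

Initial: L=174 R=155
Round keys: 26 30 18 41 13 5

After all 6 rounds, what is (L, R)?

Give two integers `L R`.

Answer: 16 10

Derivation:
Round 1 (k=26): L=155 R=107
Round 2 (k=30): L=107 R=10
Round 3 (k=18): L=10 R=208
Round 4 (k=41): L=208 R=93
Round 5 (k=13): L=93 R=16
Round 6 (k=5): L=16 R=10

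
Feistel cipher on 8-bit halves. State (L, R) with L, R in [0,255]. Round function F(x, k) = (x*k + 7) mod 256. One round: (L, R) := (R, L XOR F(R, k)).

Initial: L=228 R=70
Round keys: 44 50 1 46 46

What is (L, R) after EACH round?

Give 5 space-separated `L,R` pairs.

Answer: 70,235 235,171 171,89 89,174 174,18

Derivation:
Round 1 (k=44): L=70 R=235
Round 2 (k=50): L=235 R=171
Round 3 (k=1): L=171 R=89
Round 4 (k=46): L=89 R=174
Round 5 (k=46): L=174 R=18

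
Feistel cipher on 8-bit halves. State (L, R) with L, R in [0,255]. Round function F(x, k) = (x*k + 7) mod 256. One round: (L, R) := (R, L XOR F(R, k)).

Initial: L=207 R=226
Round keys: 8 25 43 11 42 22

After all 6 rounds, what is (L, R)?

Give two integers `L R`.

Round 1 (k=8): L=226 R=216
Round 2 (k=25): L=216 R=253
Round 3 (k=43): L=253 R=94
Round 4 (k=11): L=94 R=236
Round 5 (k=42): L=236 R=225
Round 6 (k=22): L=225 R=177

Answer: 225 177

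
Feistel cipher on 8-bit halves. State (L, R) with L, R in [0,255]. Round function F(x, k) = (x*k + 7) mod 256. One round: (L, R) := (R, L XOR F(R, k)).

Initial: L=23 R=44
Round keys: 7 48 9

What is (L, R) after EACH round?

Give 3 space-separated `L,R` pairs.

Round 1 (k=7): L=44 R=44
Round 2 (k=48): L=44 R=107
Round 3 (k=9): L=107 R=230

Answer: 44,44 44,107 107,230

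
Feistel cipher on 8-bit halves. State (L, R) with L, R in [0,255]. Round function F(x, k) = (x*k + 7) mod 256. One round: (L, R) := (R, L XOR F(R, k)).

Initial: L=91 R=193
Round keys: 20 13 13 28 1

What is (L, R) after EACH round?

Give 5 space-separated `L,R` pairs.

Answer: 193,64 64,134 134,149 149,213 213,73

Derivation:
Round 1 (k=20): L=193 R=64
Round 2 (k=13): L=64 R=134
Round 3 (k=13): L=134 R=149
Round 4 (k=28): L=149 R=213
Round 5 (k=1): L=213 R=73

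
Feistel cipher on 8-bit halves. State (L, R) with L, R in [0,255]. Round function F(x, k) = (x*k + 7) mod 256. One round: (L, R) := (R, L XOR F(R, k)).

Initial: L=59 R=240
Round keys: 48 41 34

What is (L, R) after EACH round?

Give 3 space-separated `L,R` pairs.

Round 1 (k=48): L=240 R=60
Round 2 (k=41): L=60 R=83
Round 3 (k=34): L=83 R=49

Answer: 240,60 60,83 83,49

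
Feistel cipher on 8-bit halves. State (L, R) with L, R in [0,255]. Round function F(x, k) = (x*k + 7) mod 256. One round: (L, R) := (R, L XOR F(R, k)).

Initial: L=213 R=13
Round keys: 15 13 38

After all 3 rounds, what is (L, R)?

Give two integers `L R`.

Round 1 (k=15): L=13 R=31
Round 2 (k=13): L=31 R=151
Round 3 (k=38): L=151 R=110

Answer: 151 110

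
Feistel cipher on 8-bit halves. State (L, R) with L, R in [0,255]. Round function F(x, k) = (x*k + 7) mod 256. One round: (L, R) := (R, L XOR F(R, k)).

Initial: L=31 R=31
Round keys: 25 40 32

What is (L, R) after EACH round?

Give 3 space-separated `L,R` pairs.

Round 1 (k=25): L=31 R=17
Round 2 (k=40): L=17 R=176
Round 3 (k=32): L=176 R=22

Answer: 31,17 17,176 176,22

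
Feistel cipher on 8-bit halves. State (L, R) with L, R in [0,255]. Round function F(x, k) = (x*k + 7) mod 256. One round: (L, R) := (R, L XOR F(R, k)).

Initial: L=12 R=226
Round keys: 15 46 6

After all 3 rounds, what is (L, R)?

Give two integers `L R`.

Answer: 199 248

Derivation:
Round 1 (k=15): L=226 R=73
Round 2 (k=46): L=73 R=199
Round 3 (k=6): L=199 R=248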